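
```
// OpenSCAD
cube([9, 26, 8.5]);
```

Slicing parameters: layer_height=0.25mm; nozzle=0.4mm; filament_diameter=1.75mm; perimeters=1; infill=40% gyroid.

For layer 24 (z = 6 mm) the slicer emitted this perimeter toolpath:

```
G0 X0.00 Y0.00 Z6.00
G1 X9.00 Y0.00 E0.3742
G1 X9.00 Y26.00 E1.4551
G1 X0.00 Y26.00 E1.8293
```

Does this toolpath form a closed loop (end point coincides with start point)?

no

Start point (G0): (0.00, 0.00). End point (last G1): the path does not return to the start — open.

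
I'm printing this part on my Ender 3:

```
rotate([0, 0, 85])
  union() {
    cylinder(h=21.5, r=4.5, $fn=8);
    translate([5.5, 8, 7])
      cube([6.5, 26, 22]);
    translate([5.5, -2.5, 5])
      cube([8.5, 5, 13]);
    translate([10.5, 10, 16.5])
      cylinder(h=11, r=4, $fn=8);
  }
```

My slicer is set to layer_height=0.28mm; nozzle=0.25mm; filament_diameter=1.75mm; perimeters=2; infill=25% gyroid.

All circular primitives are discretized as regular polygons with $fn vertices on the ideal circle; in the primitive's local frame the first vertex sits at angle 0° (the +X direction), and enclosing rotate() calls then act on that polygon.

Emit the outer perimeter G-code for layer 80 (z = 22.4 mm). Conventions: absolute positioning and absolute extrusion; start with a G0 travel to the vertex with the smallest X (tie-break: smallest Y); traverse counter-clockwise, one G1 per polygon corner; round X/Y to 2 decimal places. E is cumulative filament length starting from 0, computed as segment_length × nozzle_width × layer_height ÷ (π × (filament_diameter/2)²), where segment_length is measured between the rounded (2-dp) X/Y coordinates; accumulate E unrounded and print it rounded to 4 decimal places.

At z = 22.4 mm: the cylinder is not intersected at this z (z outside [0, 21.5]); the cube at (5.5, 8) (footprint 6.5×26) is included at this height; the cube at (5.5, -2.5) is absent (z outside [5, 18]); the cylinder at (10.5, 10): section is a regular 8-gon, circumradius r=4; Taking the union: the regions partially overlap (shared area 27.02 mm²), so overlapping operands fuse into one piece — 1 connected region; (rotated 85° about Z; rotation is an isometry so areas/perimeters/island counts are preserved). The outline is a single polygon with 10 vertices. Extrusion per mm of travel: 0.25 × 0.28 / (π × 0.875²) = 0.029103. Accumulating E over each segment gives final E = 2.0236.

G0 X-33.39 Y8.44 Z22.40
G1 X-7.49 Y6.18 E0.7566
G1 X-7.33 Y8.00 E0.8098
G1 X-6.48 Y8.27 E0.8357
G1 X-5.06 Y10.98 E0.9248
G1 X-5.98 Y13.90 E1.0139
G1 X-8.70 Y15.32 E1.1032
G1 X-11.62 Y14.40 E1.1923
G1 X-12.28 Y13.12 E1.2342
G1 X-32.82 Y14.92 E1.8343
G1 X-33.39 Y8.44 E2.0236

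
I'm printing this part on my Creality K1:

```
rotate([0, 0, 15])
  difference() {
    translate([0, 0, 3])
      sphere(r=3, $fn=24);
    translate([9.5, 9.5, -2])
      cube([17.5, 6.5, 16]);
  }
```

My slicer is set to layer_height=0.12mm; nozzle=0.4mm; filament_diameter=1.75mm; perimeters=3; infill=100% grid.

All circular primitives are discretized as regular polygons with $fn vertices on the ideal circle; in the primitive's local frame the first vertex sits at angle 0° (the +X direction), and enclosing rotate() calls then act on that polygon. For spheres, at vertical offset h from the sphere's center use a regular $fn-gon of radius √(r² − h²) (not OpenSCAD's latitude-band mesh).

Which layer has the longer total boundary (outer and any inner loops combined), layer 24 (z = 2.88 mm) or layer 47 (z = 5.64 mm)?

layer 24 (z = 2.88 mm)

Layer 24 (z = 2.88): the r=3 sphere contributes a regular 24-gon of circumradius √(3²−0.12²) = 2.998 (perimeter = 2·24·2.998·sin(180°/24) = 18.78 mm); the cube at (9.5, 9.5) is present — its section is the full 17.5×6.5 rectangle (perimeter 48.00 mm); Taking the first minus the rest: starting from the r=3 sphere, the 17.5×6.5 cube at (9.5, 9.5) misses the remaining region (no effect) — boundary = 18.78 mm; (rotated 15° about Z; rotation is an isometry so areas/perimeters/island counts are preserved). So its perimeter = 18.78 mm. Layer 47 (z = 5.64): the r=3 sphere slices to a regular 24-gon of circumradius 1.425 (√(r²−h²) with h=2.64 from center) (perimeter = 2·24·1.425·sin(180°/24) = 8.93 mm); the 17.5×6.5 cube at (9.5, 9.5) contributes its full rectangle (perimeter 48.00 mm); Subtracting the remaining from the first: starting from the r=3 sphere, the 17.5×6.5 cube at (9.5, 9.5) misses the remaining region (no effect) — boundary = 8.93 mm; (rotated 15° about Z; rotation is an isometry so areas/perimeters/island counts are preserved). So its perimeter = 8.93 mm. Layer 24 is larger (18.78 vs 8.93 mm).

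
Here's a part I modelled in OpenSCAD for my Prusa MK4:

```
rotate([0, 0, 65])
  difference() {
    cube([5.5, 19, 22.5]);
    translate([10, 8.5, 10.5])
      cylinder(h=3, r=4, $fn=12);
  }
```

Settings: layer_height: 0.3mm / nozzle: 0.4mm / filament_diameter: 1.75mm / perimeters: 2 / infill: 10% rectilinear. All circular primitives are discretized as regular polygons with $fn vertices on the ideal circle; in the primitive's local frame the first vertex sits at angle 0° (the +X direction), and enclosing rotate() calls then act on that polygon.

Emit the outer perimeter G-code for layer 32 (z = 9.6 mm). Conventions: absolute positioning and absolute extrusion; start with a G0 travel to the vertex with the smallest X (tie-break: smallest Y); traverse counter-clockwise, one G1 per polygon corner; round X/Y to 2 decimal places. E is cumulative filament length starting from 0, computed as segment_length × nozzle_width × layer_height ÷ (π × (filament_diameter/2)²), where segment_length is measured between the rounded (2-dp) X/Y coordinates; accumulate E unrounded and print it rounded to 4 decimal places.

At z = 9.6 mm: the 5.5×19 cube contributes its full rectangle; the cylinder at (10, 8.5) is absent (z outside [10.5, 13.5]); Taking the first minus the rest: none of the subtracted shapes is present at this height, so the 5.5×19 cube is unchanged — 1 connected region; (rotated 65° about Z; rotation is an isometry so areas/perimeters/island counts are preserved). The outline is a single polygon with 4 vertices. Extrusion per mm of travel: 0.4 × 0.3 / (π × 0.875²) = 0.049890. Accumulating E over each segment gives final E = 2.4440.

G0 X-17.22 Y8.03 Z9.60
G1 X0.00 Y0.00 E0.9479
G1 X2.32 Y4.98 E1.2220
G1 X-14.90 Y13.01 E2.1699
G1 X-17.22 Y8.03 E2.4440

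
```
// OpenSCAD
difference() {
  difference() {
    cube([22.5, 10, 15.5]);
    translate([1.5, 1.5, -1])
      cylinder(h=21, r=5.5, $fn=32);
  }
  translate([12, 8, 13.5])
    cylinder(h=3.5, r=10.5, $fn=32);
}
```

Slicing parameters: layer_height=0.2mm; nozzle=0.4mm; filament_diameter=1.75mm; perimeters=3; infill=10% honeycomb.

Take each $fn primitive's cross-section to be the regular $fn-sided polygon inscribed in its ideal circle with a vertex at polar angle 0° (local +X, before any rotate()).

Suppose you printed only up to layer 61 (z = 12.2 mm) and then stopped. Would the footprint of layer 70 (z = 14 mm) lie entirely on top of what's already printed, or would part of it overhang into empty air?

entirely on top

Compare the two slices. At z = 12.2: the 22.5×10 cube contributes its full rectangle (area 225.00 mm²); the r=5.5 cylinder at (1.5, 1.5) contributes a regular 32-gon of circumradius 5.5 (area = (32/2)·5.500²·sin(360°/32) = 94.42 mm²); After the difference (first − rest): starting from the 22.5×10 cube (225.00 mm²), the r=5.5 cylinder at (1.5, 1.5) partially overlaps it — only the 42.10 mm² overlap (of its 94.42 mm²) is removed, clipping the outline — area = 182.90 mm²; the cylinder at (12, 8) is absent (z outside [13.5, 17]); After the difference (first − rest): none of the subtracted shapes is present at this height, so the result so far is unchanged — area = 182.90 mm². At z = 14: the 22.5×10 cube contributes its full rectangle (area 225.00 mm²); the r=5.5 cylinder at (1.5, 1.5) contributes a regular 32-gon of circumradius 5.5 (area = (32/2)·5.500²·sin(360°/32) = 94.42 mm²); Subtracting the remaining from the first: starting from the 22.5×10 cube (225.00 mm²), the r=5.5 cylinder at (1.5, 1.5) partially overlaps it — only the 42.10 mm² overlap (of its 94.42 mm²) is removed, clipping the outline — area = 182.90 mm²; the r=10.5 cylinder at (12, 8) contributes a regular 32-gon of circumradius 10.5 (area = (32/2)·10.500²·sin(360°/32) = 344.14 mm²); Taking the first minus the rest: starting from that combined region (182.90 mm²), the r=10.5 cylinder at (12, 8) partially overlaps it — only the 168.48 mm² overlap (of its 344.14 mm²) is removed, clipping the outline — area = 14.42 mm². Checking containment: the cross-section at z = 14 is a subset of the cross-section at z = 12.2.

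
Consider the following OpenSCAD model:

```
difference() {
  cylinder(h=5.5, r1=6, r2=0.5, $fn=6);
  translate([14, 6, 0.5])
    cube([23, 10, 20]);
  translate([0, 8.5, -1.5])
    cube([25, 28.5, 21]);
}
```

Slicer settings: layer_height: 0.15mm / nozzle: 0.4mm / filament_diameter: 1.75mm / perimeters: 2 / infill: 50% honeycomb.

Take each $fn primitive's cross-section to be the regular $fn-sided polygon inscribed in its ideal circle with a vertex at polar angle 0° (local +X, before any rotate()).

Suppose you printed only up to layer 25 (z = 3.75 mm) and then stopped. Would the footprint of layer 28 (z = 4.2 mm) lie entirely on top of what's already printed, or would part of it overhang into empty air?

Compare the two slices. At z = 3.75: the cone contributes a regular 6-gon of circumradius 2.250 (interpolated between r1=6 and r2=0.5 at t=0.682) (area = (6/2)·2.250²·sin(360°/6) = 13.15 mm²); the 23×10 cube at (14, 6) contributes its full rectangle (area 230.00 mm²); the cube at (0, 8.5) (footprint 25×28.5) is included at this height (area 712.50 mm²); Subtracting the remaining from the first: starting from the cone (13.15 mm²), the 23×10 cube at (14, 6) misses the remaining region (no effect); the 25×28.5 cube at (0, 8.5) misses the remaining region (no effect) — area = 13.15 mm². At z = 4.2: the cone contributes a regular 6-gon of circumradius 1.800 (interpolated between r1=6 and r2=0.5 at t=0.764) (area = (6/2)·1.800²·sin(360°/6) = 8.42 mm²); the 23×10 cube at (14, 6) contributes its full rectangle (area 230.00 mm²); the 25×28.5 cube at (0, 8.5) contributes its full rectangle (area 712.50 mm²); Taking the first minus the rest: starting from the cone (8.42 mm²), the 23×10 cube at (14, 6) misses the remaining region (no effect); the 25×28.5 cube at (0, 8.5) misses the remaining region (no effect) — area = 8.42 mm². Checking containment: the cross-section at z = 4.2 is a subset of the cross-section at z = 3.75.

entirely on top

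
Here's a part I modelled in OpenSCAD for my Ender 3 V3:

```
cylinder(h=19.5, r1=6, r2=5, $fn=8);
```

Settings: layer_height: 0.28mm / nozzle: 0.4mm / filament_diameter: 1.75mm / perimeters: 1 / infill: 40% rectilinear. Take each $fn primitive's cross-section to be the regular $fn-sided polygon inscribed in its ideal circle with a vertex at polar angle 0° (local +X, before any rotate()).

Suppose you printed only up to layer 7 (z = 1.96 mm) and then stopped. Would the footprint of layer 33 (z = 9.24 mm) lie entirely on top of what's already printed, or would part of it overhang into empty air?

entirely on top

Compare the two slices. At z = 1.96: the cone contributes a regular 8-gon of circumradius 5.899 (interpolated between r1=6 and r2=5 at t=0.101) (area = (8/2)·5.899²·sin(360°/8) = 98.44 mm²). At z = 9.24: the cone: at t=0.474 of its height the radius interpolates to r₁+(r₂−r₁)t = 5.526, giving a regular 8-gon of that circumradius (area = (8/2)·5.526²·sin(360°/8) = 86.38 mm²). Checking containment: the cross-section at z = 9.24 is a subset of the cross-section at z = 1.96.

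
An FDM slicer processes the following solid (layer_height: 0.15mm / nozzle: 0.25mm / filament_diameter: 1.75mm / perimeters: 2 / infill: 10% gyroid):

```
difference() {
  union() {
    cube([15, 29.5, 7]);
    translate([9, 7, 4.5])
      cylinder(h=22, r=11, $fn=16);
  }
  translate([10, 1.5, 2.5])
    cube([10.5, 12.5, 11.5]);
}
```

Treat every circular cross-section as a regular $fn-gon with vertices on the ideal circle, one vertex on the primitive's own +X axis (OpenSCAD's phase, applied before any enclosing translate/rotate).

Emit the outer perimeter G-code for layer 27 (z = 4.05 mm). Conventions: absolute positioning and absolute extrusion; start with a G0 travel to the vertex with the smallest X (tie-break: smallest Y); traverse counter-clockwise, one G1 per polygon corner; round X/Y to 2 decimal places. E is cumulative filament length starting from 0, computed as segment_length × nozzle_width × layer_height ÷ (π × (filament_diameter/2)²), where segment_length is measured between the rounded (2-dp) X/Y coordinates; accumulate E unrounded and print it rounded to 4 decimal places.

G0 X0.00 Y0.00 Z4.05
G1 X15.00 Y0.00 E0.2339
G1 X15.00 Y1.50 E0.2572
G1 X10.00 Y1.50 E0.3352
G1 X10.00 Y14.00 E0.5301
G1 X15.00 Y14.00 E0.6080
G1 X15.00 Y29.50 E0.8497
G1 X0.00 Y29.50 E1.0836
G1 X0.00 Y0.00 E1.5435

At z = 4.05 mm: the 15×29.5 cube contributes its full rectangle; the cylinder at (9, 7) is absent (z outside [4.5, 26.5]); Combining (union): only the 15×29.5 cube is present, so the union is just that shape — 1 connected region; the cube at (10, 1.5) (footprint 10.5×12.5) is included at this height; After the difference (first − rest): starting from that combined region, the 10.5×12.5 cube at (10, 1.5) partially overlaps it — only the 62.50 mm² overlap (of its 131.25 mm²) is removed, clipping the outline — 1 connected region. The outline is a single polygon with 8 vertices. Extrusion per mm of travel: 0.25 × 0.15 / (π × 0.875²) = 0.015591. Accumulating E over each segment gives final E = 1.5435.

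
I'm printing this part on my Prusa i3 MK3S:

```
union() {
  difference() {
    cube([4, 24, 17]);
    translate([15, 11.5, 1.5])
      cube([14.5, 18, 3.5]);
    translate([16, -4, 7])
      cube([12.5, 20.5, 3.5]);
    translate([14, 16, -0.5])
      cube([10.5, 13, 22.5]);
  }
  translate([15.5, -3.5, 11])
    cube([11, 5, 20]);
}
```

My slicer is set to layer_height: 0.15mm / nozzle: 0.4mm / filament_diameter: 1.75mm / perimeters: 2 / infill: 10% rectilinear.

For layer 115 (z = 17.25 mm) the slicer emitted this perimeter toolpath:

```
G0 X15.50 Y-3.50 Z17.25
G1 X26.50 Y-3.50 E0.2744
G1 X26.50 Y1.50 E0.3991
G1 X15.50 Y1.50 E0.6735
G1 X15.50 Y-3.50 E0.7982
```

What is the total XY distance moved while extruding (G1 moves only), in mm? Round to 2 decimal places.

32.00 mm

Sum the Euclidean lengths of each G1 segment: total = 32.00 mm.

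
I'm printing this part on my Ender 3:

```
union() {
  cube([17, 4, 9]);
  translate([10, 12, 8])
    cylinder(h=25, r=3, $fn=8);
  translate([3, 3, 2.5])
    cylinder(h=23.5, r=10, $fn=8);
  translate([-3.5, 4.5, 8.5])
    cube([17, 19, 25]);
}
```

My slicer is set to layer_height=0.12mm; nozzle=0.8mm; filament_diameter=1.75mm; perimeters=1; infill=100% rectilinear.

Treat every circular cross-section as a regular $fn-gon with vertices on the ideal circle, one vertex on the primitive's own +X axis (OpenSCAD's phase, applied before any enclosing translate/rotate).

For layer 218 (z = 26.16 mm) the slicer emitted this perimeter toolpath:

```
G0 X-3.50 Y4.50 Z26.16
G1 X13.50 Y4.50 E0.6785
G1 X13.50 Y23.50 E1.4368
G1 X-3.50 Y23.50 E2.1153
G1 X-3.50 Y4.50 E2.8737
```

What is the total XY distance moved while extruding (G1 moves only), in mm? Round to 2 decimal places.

72.00 mm

Sum the Euclidean lengths of each G1 segment: total = 72.00 mm.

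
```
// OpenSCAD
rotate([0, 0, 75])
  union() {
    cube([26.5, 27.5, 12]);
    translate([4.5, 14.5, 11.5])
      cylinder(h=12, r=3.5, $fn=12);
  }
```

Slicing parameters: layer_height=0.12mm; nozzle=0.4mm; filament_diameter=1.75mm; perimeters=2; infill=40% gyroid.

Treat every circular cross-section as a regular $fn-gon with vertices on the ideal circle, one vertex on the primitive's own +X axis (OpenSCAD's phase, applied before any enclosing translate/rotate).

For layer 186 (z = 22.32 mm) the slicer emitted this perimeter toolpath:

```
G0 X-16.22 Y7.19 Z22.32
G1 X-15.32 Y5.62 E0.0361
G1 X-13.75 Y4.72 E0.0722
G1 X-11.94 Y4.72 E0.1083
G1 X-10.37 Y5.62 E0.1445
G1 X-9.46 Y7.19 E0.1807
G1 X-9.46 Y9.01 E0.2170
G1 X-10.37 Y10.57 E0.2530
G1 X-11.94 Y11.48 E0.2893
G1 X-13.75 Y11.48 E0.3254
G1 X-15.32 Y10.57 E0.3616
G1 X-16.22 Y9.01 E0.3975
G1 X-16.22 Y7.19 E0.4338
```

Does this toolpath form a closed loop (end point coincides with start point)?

Start point (G0): (-16.22, 7.19). End point (last G1): the path returns to the start — closed.

yes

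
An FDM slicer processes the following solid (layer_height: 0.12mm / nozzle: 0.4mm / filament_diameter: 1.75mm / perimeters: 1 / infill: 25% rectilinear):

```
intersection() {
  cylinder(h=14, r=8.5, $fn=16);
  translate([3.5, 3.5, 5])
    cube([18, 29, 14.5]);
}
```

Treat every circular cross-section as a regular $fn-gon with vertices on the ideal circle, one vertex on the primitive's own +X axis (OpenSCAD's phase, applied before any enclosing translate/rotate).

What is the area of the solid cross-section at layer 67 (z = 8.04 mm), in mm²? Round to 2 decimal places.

10.51 mm²

At z = 8.04 mm: the r=8.5 cylinder contributes a regular 16-gon of circumradius 8.5 (area = (16/2)·8.500²·sin(360°/16) = 221.19 mm²); the 18×29 cube at (3.5, 3.5) contributes its full rectangle (area 522.00 mm²); Keeping only the common overlap: the 18×29 cube at (3.5, 3.5) partially overlaps the r=8.5 cylinder; clipping to the common part keeps 10.51 mm² — area = 10.51 mm². Overall, the cross-section is a single solid region. Net area = 10.51 mm².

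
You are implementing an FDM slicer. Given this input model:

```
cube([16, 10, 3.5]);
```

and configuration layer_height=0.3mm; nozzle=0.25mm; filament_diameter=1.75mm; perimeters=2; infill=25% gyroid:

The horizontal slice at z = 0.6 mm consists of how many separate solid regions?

At z = 0.6 mm: the 16×10 cube contributes its full rectangle. The result has 1 disconnected region.

1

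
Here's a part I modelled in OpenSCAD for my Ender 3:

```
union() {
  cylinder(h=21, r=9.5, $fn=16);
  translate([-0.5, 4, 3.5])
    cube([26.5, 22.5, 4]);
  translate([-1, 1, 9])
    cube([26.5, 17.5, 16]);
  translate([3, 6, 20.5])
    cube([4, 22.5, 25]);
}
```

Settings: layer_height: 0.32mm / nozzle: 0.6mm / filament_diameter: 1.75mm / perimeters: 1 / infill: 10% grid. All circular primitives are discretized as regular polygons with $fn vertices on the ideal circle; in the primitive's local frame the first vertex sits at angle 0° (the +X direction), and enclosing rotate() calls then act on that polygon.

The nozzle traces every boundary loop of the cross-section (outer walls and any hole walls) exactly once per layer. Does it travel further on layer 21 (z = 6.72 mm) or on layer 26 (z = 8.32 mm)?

Layer 21 (z = 6.72): the cylinder: section is a regular 16-gon, circumradius r=9.5 (perimeter = 2·16·9.500·sin(180°/16) = 59.31 mm); the cube at (-0.5, 4) is present — its section is the full 26.5×22.5 rectangle (perimeter 98.00 mm); the cube at (-1, 1) is absent (z outside [9, 25]); the cube at (3, 6) is not intersected at this z (z outside [20.5, 45.5]); Merging all regions: the regions partially overlap (shared area 35.42 mm²), so the edge portions inside another operand are dropped and the merged outline is re-measured after clipping — boundary = 131.68 mm. So its perimeter = 131.68 mm. Layer 26 (z = 8.32): the cylinder: section is a regular 16-gon, circumradius r=9.5 (perimeter = 2·16·9.500·sin(180°/16) = 59.31 mm); the cube at (-0.5, 4) is absent (z outside [3.5, 7.5]); the cube at (-1, 1) is absent (z outside [9, 25]); the cube at (3, 6) is absent (z outside [20.5, 45.5]); Taking the union: only the r=9.5 cylinder is present, so the union is just that shape — boundary = 59.31 mm. So its perimeter = 59.31 mm. Layer 21 is larger (131.68 vs 59.31 mm).

layer 21 (z = 6.72 mm)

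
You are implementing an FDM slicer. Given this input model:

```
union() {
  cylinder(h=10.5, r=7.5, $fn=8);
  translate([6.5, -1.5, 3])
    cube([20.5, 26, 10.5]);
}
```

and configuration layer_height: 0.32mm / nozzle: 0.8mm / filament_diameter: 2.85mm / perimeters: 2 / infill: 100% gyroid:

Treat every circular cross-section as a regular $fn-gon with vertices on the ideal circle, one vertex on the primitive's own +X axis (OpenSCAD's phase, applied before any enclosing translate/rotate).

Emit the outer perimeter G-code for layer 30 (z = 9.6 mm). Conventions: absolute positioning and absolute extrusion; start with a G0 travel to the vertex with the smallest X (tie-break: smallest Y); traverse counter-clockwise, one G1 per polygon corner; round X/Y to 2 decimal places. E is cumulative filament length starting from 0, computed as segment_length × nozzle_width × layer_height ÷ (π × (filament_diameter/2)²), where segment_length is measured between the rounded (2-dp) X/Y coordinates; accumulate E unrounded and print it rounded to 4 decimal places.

At z = 9.6 mm: the cylinder: section is a regular 8-gon, circumradius r=7.5; the cube at (6.5, -1.5) is present — its section is the full 20.5×26 rectangle; Taking the union: the regions partially overlap (shared area 2.24 mm²), so overlapping operands fuse into one piece — 1 connected region. The outline is a single polygon with 12 vertices. Extrusion per mm of travel: 0.8 × 0.32 / (π × 1.425²) = 0.040129. Accumulating E over each segment gives final E = 5.2323.

G0 X-7.50 Y0.00 Z9.60
G1 X-5.30 Y-5.30 E0.2303
G1 X0.00 Y-7.50 E0.4606
G1 X5.30 Y-5.30 E0.6908
G1 X6.88 Y-1.50 E0.8560
G1 X27.00 Y-1.50 E1.6634
G1 X27.00 Y24.50 E2.7067
G1 X6.50 Y24.50 E3.5294
G1 X6.50 Y2.41 E4.4158
G1 X5.30 Y5.30 E4.5414
G1 X0.00 Y7.50 E4.7717
G1 X-5.30 Y5.30 E5.0020
G1 X-7.50 Y0.00 E5.2323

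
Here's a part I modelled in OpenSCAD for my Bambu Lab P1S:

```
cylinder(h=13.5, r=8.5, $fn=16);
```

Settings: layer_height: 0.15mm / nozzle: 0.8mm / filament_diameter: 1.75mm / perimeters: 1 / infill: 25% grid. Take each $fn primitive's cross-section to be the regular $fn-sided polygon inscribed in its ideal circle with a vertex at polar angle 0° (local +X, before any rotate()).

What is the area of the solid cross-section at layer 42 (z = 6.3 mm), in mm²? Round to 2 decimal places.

221.19 mm²

At z = 6.3 mm: the r=8.5 cylinder gives a regular 16-gon of circumradius 8.5 (constant along its height) (area = (16/2)·8.500²·sin(360°/16) = 221.19 mm²). Overall, the cross-section is a single solid region. Net area = 221.19 mm².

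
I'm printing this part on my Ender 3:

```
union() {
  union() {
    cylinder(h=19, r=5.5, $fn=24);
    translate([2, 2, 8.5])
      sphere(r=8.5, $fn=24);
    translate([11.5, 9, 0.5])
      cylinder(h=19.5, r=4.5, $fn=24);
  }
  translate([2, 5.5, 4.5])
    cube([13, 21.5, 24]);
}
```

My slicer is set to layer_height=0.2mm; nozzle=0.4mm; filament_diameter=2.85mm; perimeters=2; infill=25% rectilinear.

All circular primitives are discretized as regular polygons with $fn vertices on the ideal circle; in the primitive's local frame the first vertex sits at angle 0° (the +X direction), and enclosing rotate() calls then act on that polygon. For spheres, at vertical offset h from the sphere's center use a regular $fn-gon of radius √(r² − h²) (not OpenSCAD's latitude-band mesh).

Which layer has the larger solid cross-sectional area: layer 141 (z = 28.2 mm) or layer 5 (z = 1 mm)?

layer 141 (z = 28.2 mm)

Layer 141 (z = 28.2): the cylinder is not intersected at this z (z outside [0, 19]); the sphere at (2, 2) does not reach this height (|z−center|=19.700 > r=8.5); the cylinder at (11.5, 9) is not intersected at this z (z outside [0.5, 20]); Taking the union: nothing is present at this height; the cube at (2, 5.5) (footprint 13×21.5) is included at this height (area 279.50 mm²); Combining (union): only the 13×21.5 cube at (2, 5.5) is present, so the union is just that shape — area = 279.50 mm². So its area = 279.50 mm². Layer 5 (z = 1): the r=5.5 cylinder contributes a regular 24-gon of circumradius 5.5 (area = (24/2)·5.500²·sin(360°/24) = 93.95 mm²); the sphere at (2, 2): section is a regular 24-gon, circumradius = √(r²−h²) = √(8.5²−7.5²) = 4.000 (area = (24/2)·4.000²·sin(360°/24) = 49.69 mm²); the cylinder at (11.5, 9): section is a regular 24-gon, circumradius r=4.5 (area = (24/2)·4.500²·sin(360°/24) = 62.89 mm²); Combining (union): the regions partially overlap — summed areas 206.54 mm² minus the doubly-counted overlap 41.54 mm² gives 164.99 mm² — area = 164.99 mm²; the cube at (2, 5.5) does not reach this height (z outside [4.5, 28.5]); Merging all regions: only the result so far is present, so the union is just that shape — area = 164.99 mm². So its area = 164.99 mm². Layer 141 is larger (279.50 vs 164.99 mm²).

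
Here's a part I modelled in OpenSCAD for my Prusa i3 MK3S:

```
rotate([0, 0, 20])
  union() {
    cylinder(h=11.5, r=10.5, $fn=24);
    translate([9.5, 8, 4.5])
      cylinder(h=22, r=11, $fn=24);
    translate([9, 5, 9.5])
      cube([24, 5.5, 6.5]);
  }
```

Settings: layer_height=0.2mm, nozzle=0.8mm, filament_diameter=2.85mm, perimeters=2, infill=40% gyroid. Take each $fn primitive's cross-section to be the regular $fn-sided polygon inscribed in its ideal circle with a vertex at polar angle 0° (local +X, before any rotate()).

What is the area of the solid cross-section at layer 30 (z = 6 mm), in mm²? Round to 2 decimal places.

609.04 mm²

At z = 6 mm: the cylinder: section is a regular 24-gon, circumradius r=10.5 (area = (24/2)·10.500²·sin(360°/24) = 342.42 mm²); the cylinder at (9.5, 8): section is a regular 24-gon, circumradius r=11 (area = (24/2)·11.000²·sin(360°/24) = 375.81 mm²); the cube at (9, 5) does not reach this height (z outside [9.5, 16]); Taking the union: the regions partially overlap — summed areas 718.22 mm² minus the doubly-counted overlap 109.18 mm² gives 609.04 mm² — area = 609.04 mm²; (rotated 20° about Z; rotation is an isometry so areas/perimeters/island counts are preserved). Overall, the cross-section is a single solid region. Net area = 609.04 mm².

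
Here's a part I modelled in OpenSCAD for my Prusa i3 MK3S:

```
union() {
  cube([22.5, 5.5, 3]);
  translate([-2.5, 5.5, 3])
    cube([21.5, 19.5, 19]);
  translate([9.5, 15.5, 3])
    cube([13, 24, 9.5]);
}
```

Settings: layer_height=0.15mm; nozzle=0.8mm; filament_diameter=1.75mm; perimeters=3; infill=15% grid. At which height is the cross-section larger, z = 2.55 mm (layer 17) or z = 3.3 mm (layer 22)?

layer 22 (z = 3.3 mm)

Layer 17 (z = 2.55): the 22.5×5.5 cube contributes its full rectangle (area 123.75 mm²); the cube at (-2.5, 5.5) is not intersected at this z (z outside [3, 22]); the cube at (9.5, 15.5) is not intersected at this z (z outside [3, 12.5]); Merging all regions: only the 22.5×5.5 cube is present, so the union is just that shape — area = 123.75 mm². So its area = 123.75 mm². Layer 22 (z = 3.3): the cube is not intersected at this z (z outside [0, 3]); the cube at (-2.5, 5.5) (footprint 21.5×19.5) is included at this height (area 419.25 mm²); the cube at (9.5, 15.5) (footprint 13×24) is included at this height (area 312.00 mm²); Taking the union: the regions partially overlap — summed areas 731.25 mm² minus the doubly-counted overlap 90.25 mm² gives 641.00 mm² — area = 641.00 mm². So its area = 641.00 mm². Layer 22 is larger (641.00 vs 123.75 mm²).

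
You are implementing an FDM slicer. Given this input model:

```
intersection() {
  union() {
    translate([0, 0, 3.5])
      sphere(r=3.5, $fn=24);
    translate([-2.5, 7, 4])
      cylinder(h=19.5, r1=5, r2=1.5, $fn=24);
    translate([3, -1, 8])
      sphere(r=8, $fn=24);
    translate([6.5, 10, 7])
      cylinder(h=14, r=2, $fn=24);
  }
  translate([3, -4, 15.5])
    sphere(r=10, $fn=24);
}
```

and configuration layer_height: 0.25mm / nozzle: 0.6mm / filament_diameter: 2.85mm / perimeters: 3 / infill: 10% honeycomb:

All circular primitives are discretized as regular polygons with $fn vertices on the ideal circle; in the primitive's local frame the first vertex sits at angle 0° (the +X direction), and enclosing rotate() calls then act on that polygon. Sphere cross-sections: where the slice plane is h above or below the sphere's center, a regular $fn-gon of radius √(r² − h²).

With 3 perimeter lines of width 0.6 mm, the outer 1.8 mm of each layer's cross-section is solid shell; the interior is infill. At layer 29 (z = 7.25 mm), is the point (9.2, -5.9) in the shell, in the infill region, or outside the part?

outside

At z = 7.25 mm: the sphere is absent (|z−center|=3.750 > r=3.5); the cone at (-2.5, 7): at t=0.167 of its height the radius interpolates to r₁+(r₂−r₁)t = 4.417, giving a regular 24-gon of that circumradius; the r=8 sphere at (3, -1) slices to a regular 24-gon of circumradius 7.965 (√(r²−h²) with h=0.75 from center); the r=2 cylinder at (6.5, 10) gives a regular 24-gon of circumradius 2 (constant along its height); Taking the union: the regions partially overlap (shared area 12.69 mm²), so overlapping operands fuse into one piece — 2 connected regions; the r=10 sphere at (3, -4) contributes a regular 24-gon of circumradius √(10²−8.25²) = 5.651; Keeping only the common overlap: the r=10 sphere at (3, -4) partially overlaps the result so far; clipping to the common part keeps 94.92 mm² — 1 connected region. Overall, the cross-section is a single solid region. The nearest boundary edge runs (8.46, -5.46)→(7.89, -6.83); distance from the point to it = 0.85 mm. The point is not inside any of the regions above, so it lies outside the cross-section (0.85 mm from the nearest boundary).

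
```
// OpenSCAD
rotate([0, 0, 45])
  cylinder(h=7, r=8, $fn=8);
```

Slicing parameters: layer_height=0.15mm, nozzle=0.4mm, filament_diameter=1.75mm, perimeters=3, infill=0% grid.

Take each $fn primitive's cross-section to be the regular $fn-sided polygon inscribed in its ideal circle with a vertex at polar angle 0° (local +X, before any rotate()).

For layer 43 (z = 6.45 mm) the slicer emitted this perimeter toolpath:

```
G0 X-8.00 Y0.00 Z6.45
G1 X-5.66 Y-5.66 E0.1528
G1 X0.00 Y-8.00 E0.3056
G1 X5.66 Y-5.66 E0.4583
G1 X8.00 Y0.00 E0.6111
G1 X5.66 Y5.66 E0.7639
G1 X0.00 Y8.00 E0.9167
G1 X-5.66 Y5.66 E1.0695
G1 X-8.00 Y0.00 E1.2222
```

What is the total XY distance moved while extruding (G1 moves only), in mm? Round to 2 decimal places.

Sum the Euclidean lengths of each G1 segment: total = 49.00 mm.

49.00 mm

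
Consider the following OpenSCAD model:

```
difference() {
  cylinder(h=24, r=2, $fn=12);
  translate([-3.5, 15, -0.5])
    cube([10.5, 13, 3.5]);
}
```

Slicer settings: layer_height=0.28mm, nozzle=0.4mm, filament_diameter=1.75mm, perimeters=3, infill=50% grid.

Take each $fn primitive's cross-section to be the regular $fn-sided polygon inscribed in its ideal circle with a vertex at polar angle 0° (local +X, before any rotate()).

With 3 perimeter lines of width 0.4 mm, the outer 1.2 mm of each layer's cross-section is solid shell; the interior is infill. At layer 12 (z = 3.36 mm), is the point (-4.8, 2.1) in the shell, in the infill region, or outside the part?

outside

At z = 3.36 mm: the r=2 cylinder gives a regular 12-gon of circumradius 2 (constant along its height); the cube at (-3.5, 15) is not intersected at this z (z outside [-0.5, 3]); After the difference (first − rest): none of the subtracted shapes is present at this height, so the r=2 cylinder is unchanged — 1 connected region. Overall, the cross-section is a single solid region. The nearest boundary edge runs (-1.00, 1.73)→(-1.73, 1.00); distance from the point to it = 3.26 mm. The point is not inside any of the regions above, so it lies outside the cross-section (3.26 mm from the nearest boundary).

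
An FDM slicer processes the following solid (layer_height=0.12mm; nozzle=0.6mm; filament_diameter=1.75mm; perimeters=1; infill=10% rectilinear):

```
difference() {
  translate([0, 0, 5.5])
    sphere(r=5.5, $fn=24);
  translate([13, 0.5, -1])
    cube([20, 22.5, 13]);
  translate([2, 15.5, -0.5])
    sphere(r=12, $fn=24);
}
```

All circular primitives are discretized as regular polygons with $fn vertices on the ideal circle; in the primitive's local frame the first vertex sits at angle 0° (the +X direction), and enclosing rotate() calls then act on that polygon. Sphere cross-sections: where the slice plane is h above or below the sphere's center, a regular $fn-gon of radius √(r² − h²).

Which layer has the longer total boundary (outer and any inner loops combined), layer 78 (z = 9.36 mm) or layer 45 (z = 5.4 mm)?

Layer 78 (z = 9.36): the r=5.5 sphere contributes a regular 24-gon of circumradius √(5.5²−3.86²) = 3.918 (perimeter = 2·24·3.918·sin(180°/24) = 24.55 mm); the 20×22.5 cube at (13, 0.5) contributes its full rectangle (perimeter 85.00 mm); the r=12 sphere at (2, 15.5) slices to a regular 24-gon of circumradius 6.840 (√(r²−h²) with h=9.86 from center) (perimeter = 2·24·6.840·sin(180°/24) = 42.85 mm); After the difference (first − rest): starting from the r=5.5 sphere, the 20×22.5 cube at (13, 0.5) misses the remaining region (no effect); the r=12 sphere at (2, 15.5) misses the remaining region (no effect) — boundary = 24.55 mm. So its perimeter = 24.55 mm. Layer 45 (z = 5.4): the sphere: section is a regular 24-gon, circumradius = √(r²−h²) = √(5.5²−0.1²) = 5.499 (perimeter = 2·24·5.499·sin(180°/24) = 34.45 mm); the cube at (13, 0.5) (footprint 20×22.5) is included at this height (perimeter 85.00 mm); the sphere at (2, 15.5): section is a regular 24-gon, circumradius = √(r²−h²) = √(12²−5.9²) = 10.449 (perimeter = 2·24·10.449·sin(180°/24) = 65.47 mm); Subtracting the remaining from the first: starting from the r=5.5 sphere, the 20×22.5 cube at (13, 0.5) misses the remaining region (no effect); the r=12 sphere at (2, 15.5) partially overlaps it — only the 0.39 mm² overlap (of its 339.13 mm²) is removed, clipping the outline — boundary = 34.41 mm. So its perimeter = 34.41 mm. Layer 45 is larger (34.41 vs 24.55 mm).

layer 45 (z = 5.4 mm)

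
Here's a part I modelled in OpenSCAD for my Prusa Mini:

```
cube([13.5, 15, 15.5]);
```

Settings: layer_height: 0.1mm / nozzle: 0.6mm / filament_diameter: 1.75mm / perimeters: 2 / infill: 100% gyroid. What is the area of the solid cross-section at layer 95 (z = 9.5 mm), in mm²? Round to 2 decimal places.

202.50 mm²

At z = 9.5 mm: the cube is present — its section is the full 13.5×15 rectangle (area 202.50 mm²). Overall, the cross-section is a single solid region. Net area = 202.50 mm².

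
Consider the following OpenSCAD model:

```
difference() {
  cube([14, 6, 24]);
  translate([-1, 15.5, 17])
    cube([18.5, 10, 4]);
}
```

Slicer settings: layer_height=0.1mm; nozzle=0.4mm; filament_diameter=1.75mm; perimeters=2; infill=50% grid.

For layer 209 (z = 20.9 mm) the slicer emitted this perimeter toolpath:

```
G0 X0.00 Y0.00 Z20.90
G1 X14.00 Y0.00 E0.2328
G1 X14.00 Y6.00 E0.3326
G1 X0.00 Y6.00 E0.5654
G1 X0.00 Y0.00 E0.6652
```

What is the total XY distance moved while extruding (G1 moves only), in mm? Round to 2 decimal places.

Sum the Euclidean lengths of each G1 segment: total = 40.00 mm.

40.00 mm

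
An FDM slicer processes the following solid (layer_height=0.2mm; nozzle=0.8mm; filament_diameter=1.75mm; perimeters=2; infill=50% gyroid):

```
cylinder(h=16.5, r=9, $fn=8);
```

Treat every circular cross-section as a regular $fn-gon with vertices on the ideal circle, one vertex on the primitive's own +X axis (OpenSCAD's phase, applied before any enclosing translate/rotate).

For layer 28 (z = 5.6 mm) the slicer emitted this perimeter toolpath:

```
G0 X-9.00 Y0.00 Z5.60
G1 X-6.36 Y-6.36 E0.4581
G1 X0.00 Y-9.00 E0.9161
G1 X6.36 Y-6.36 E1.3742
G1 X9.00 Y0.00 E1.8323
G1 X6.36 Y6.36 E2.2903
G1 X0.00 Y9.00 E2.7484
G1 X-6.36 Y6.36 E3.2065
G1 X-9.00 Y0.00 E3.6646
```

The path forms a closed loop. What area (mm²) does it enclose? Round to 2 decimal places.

228.96 mm²

Apply the shoelace formula to the sequence of (X, Y) vertices; enclosed area = 228.96 mm².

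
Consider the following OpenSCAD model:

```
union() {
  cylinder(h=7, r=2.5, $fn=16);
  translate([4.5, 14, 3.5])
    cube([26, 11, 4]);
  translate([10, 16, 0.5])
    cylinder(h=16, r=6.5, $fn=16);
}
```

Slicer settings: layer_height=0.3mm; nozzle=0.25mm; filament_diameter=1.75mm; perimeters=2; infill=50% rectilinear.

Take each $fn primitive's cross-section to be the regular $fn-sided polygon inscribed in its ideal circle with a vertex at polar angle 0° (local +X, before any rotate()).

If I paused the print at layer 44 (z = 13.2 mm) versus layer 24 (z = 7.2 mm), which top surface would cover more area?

Layer 44 (z = 13.2): the cylinder is absent (z outside [0, 7]); the cube at (4.5, 14) is not intersected at this z (z outside [3.5, 7.5]); the cylinder at (10, 16): section is a regular 16-gon, circumradius r=6.5 (area = (16/2)·6.500²·sin(360°/16) = 129.35 mm²); Taking the union: only the r=6.5 cylinder at (10, 16) is present, so the union is just that shape — area = 129.35 mm². So its area = 129.35 mm². Layer 24 (z = 7.2): the cylinder does not reach this height (z outside [0, 7]); the cube at (4.5, 14) (footprint 26×11) is included at this height (area 286.00 mm²); the r=6.5 cylinder at (10, 16) gives a regular 16-gon of circumradius 6.5 (constant along its height) (area = (16/2)·6.500²·sin(360°/16) = 129.35 mm²); Taking the union: the regions partially overlap — summed areas 415.35 mm² minus the doubly-counted overlap 86.21 mm² gives 329.13 mm² — area = 329.13 mm². So its area = 329.13 mm². Layer 24 is larger (329.13 vs 129.35 mm²).

layer 24 (z = 7.2 mm)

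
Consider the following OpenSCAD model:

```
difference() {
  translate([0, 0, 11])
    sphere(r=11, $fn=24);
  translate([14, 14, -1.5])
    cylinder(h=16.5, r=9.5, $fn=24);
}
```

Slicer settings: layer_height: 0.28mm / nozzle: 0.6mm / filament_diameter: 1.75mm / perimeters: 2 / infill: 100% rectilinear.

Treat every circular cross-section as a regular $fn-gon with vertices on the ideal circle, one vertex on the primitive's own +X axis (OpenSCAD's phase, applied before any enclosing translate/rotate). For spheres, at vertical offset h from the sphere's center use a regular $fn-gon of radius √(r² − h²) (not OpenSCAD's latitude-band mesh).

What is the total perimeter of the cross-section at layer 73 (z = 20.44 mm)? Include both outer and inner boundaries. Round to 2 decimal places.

At z = 20.44 mm: the r=11 sphere contributes a regular 24-gon of circumradius √(11²−9.44²) = 5.647 (perimeter = 2·24·5.647·sin(180°/24) = 35.38 mm); the cylinder at (14, 14) does not reach this height (z outside [-1.5, 15]); Subtracting the remaining from the first: none of the subtracted shapes is present at this height, so the r=11 sphere is unchanged — boundary = 35.38 mm. Overall, the cross-section is a single solid region. Total boundary length (outer) = 35.38 mm.

35.38 mm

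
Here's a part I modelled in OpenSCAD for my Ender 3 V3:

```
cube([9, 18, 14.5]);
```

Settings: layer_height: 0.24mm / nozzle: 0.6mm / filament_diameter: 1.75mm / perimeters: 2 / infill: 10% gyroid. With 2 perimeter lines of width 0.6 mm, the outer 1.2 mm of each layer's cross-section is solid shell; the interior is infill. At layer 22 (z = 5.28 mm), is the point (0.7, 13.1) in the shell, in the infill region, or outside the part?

shell

At z = 5.28 mm: the 9×18 cube contributes its full rectangle. Overall, the cross-section is a single solid region. The nearest boundary edge runs (0.00, 18.00)→(0.00, 0.00); distance from the point to it = 0.70 mm. The point is inside the cross-section, 0.70 mm from the nearest boundary — within the 1.2 mm shell band (2 × 0.6).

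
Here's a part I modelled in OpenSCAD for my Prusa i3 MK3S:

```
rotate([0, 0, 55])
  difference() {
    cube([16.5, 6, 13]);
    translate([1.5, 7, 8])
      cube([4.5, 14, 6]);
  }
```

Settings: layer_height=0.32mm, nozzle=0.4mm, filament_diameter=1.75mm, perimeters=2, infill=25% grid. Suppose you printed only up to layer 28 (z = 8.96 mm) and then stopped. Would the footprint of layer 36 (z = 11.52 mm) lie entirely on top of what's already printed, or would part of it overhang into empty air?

Compare the two slices. At z = 8.96: the cube (footprint 16.5×6) is included at this height (area 99.00 mm²); the 4.5×14 cube at (1.5, 7) contributes its full rectangle (area 63.00 mm²); Subtracting the remaining from the first: starting from the 16.5×6 cube (99.00 mm²), the 4.5×14 cube at (1.5, 7) misses the remaining region (no effect) — area = 99.00 mm²; (whole slice rotated 55° about Z — lengths, areas and connectivity unchanged). At z = 11.52: the cube (footprint 16.5×6) is included at this height (area 99.00 mm²); the 4.5×14 cube at (1.5, 7) contributes its full rectangle (area 63.00 mm²); After the difference (first − rest): starting from the 16.5×6 cube (99.00 mm²), the 4.5×14 cube at (1.5, 7) misses the remaining region (no effect) — area = 99.00 mm²; (rotated 55° about Z; rotation is an isometry so areas/perimeters/island counts are preserved). Checking containment: the cross-section at z = 11.52 is a subset of the cross-section at z = 8.96.

entirely on top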